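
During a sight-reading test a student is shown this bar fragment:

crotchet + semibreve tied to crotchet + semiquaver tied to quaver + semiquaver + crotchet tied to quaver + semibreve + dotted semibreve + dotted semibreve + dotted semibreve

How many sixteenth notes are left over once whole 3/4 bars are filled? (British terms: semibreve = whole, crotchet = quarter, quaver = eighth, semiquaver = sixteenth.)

2

One bar of 3/4 = 12 sixteenth notes.
Convert each value to sixteenth notes: crotchet = 4; semibreve tied to crotchet (semibreve + crotchet) = 20; semiquaver tied to quaver (semiquaver + quaver) = 3; semiquaver = 1; crotchet tied to quaver (crotchet + quaver) = 6; semibreve = 16; dotted semibreve = 24; dotted semibreve = 24; dotted semibreve = 24.
Sum: 4 + 20 + 3 + 1 + 6 + 16 + 24 + 24 + 24 = 122.
122 ÷ 12 = 10 complete bars with 2 sixteenth notes remaining.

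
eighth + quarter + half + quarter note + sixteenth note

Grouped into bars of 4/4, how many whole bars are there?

1

One bar of 4/4 = 16 sixteenth notes.
Convert each value to sixteenth notes: eighth = 2; quarter = 4; half = 8; quarter note = 4; sixteenth note = 1.
Adding: 2 + 4 + 8 + 4 + 1 = 19.
19 ÷ 16 = 1 complete bar with 3 left over.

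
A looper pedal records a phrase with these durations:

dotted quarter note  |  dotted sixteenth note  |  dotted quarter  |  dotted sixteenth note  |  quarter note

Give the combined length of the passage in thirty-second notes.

Convert each value to thirty-second notes: dotted quarter note = 12; dotted sixteenth note = 3; dotted quarter = 12; dotted sixteenth note = 3; quarter note = 8.
Sum: 12 + 3 + 12 + 3 + 8 = 38 thirty-second notes.

38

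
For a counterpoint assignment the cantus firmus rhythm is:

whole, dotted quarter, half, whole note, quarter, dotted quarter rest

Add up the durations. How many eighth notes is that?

Express everything in eighth notes: whole = 8; dotted quarter = 3; half = 4; whole note = 8; quarter = 2; dotted quarter rest = 3.
Altogether 8 + 3 + 4 + 8 + 2 + 3 = 28 eighth notes.

28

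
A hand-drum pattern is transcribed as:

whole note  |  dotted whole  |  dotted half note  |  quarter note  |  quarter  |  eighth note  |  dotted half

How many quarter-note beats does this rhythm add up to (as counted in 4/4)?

18.5

One quarter-note beat = 2 eighth notes.
Convert each value to eighth notes: whole note = 8; dotted whole = 12; dotted half note = 6; quarter note = 2; quarter = 2; eighth note = 1; dotted half = 6.
Adding: 8 + 12 + 6 + 2 + 2 + 1 + 6 = 37.
37 ÷ 2 = 18.5 beats.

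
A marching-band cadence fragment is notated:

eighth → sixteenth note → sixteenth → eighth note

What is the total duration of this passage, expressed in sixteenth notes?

Working in sixteenth notes: eighth = 2; sixteenth note = 1; sixteenth = 1; eighth note = 2.
Total: 2 + 1 + 1 + 2 = 6 sixteenth notes.

6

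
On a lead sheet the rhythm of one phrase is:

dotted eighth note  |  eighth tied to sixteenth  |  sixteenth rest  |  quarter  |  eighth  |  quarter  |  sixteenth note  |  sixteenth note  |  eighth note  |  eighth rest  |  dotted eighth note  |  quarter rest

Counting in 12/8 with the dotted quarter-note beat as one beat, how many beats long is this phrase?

5

One dotted quarter-note beat = 6 sixteenth notes.
Express everything in sixteenth notes: dotted eighth note = 3; eighth tied to sixteenth (eighth + sixteenth) = 3; sixteenth rest = 1; quarter = 4; eighth = 2; quarter = 4; sixteenth note = 1; sixteenth note = 1; eighth note = 2; eighth rest = 2; dotted eighth note = 3; quarter rest = 4.
Altogether 3 + 3 + 1 + 4 + 2 + 4 + 1 + 1 + 2 + 2 + 3 + 4 = 30.
30 ÷ 6 = 5 beats.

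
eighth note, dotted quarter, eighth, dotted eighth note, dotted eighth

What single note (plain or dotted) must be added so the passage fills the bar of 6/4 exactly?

The bar of 6/4 = 24 sixteenth notes.
Each duration in sixteenth notes: eighth note = 2; dotted quarter = 6; eighth = 2; dotted eighth note = 3; dotted eighth = 3.
Altogether 2 + 6 + 2 + 3 + 3 = 16.
Remaining: 24 − 16 = 8 sixteenth notes, which is a half note.

half note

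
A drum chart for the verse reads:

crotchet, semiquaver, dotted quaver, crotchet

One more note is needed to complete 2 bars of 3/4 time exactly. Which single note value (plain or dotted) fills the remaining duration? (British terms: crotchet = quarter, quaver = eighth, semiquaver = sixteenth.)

2 bars of 3/4 = 24 sixteenth notes.
Express everything in sixteenth notes: crotchet = 4; semiquaver = 1; dotted quaver = 3; crotchet = 4.
Sum: 4 + 1 + 3 + 4 = 12.
Remaining: 24 − 12 = 12 sixteenth notes, which is a dotted half note.

dotted half note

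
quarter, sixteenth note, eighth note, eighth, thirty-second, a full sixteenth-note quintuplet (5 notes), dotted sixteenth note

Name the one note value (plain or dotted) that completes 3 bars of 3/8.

3 bars of 3/8 = 36 thirty-second notes.
Each duration in thirty-second notes: quarter = 8; sixteenth note = 2; eighth note = 4; eighth = 4; thirty-second = 1; a full sixteenth-note quintuplet (5 notes) (five quintuplet sixteenths span one quarter) = 8; dotted sixteenth note = 3.
Altogether 8 + 2 + 4 + 4 + 1 + 8 + 3 = 30.
Remaining: 36 − 30 = 6 thirty-second notes, which is a dotted eighth note.

dotted eighth note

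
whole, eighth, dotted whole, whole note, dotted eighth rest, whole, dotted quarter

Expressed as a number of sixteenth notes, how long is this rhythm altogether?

83

Working in sixteenth notes: whole = 16; eighth = 2; dotted whole = 24; whole note = 16; dotted eighth rest = 3; whole = 16; dotted quarter = 6.
Altogether 16 + 2 + 24 + 16 + 3 + 16 + 6 = 83 sixteenth notes.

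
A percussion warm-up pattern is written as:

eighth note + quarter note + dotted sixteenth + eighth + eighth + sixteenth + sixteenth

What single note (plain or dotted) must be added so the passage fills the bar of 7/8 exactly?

The bar of 7/8 = 28 thirty-second notes.
Convert each value to thirty-second notes: eighth note = 4; quarter note = 8; dotted sixteenth = 3; eighth = 4; eighth = 4; sixteenth = 2; sixteenth = 2.
Sum: 4 + 8 + 3 + 4 + 4 + 2 + 2 = 27.
Remaining: 28 − 27 = 1 thirty-second note, which is a thirty-second note.

thirty-second note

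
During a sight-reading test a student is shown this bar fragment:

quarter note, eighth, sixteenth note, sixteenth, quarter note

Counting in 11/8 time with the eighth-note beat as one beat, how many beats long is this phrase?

One eighth-note beat = 2 sixteenth notes.
Working in sixteenth notes: quarter note = 4; eighth = 2; sixteenth note = 1; sixteenth = 1; quarter note = 4.
Total: 4 + 2 + 1 + 1 + 4 = 12.
12 ÷ 2 = 6 beats.

6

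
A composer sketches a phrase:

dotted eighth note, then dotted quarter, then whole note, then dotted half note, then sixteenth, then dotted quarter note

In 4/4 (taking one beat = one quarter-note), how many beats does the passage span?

One quarter-note beat = 4 sixteenth notes.
Working in sixteenth notes: dotted eighth note = 3; dotted quarter = 6; whole note = 16; dotted half note = 12; sixteenth = 1; dotted quarter note = 6.
Total: 3 + 6 + 16 + 12 + 1 + 6 = 44.
44 ÷ 4 = 11 beats.

11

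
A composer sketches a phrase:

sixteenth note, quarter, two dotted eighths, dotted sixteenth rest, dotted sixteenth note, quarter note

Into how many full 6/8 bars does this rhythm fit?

1

One bar of 6/8 = 24 thirty-second notes.
Express everything in thirty-second notes: sixteenth note = 2; quarter = 8; dotted eighth = 6; dotted eighth = 6; dotted sixteenth rest = 3; dotted sixteenth note = 3; quarter note = 8.
Sum: 2 + 8 + 6 + 6 + 3 + 3 + 8 = 36.
36 ÷ 24 = 1 complete bar with 12 left over.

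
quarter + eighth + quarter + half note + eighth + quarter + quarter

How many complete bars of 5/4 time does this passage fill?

1

One bar of 5/4 = 10 eighth notes.
Each duration in eighth notes: quarter = 2; eighth = 1; quarter = 2; half note = 4; eighth = 1; quarter = 2; quarter = 2.
Adding: 2 + 1 + 2 + 4 + 1 + 2 + 2 = 14.
14 ÷ 10 = 1 complete bar with 4 left over.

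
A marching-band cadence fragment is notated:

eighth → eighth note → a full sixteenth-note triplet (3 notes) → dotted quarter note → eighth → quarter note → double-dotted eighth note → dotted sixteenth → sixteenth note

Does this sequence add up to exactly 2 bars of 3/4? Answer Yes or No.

Yes

One bar of 3/4 = 24 thirty-second notes, so 2 bars = 48.
Express everything in thirty-second notes: eighth = 4; eighth note = 4; a full sixteenth-note triplet (3 notes) (three triplet sixteenths span one eighth) = 4; dotted quarter note = 12; eighth = 4; quarter note = 8; double-dotted eighth note = 7; dotted sixteenth = 3; sixteenth note = 2.
Adding: 4 + 4 + 4 + 12 + 4 + 8 + 7 + 3 + 2 = 48.
48 equals 48, so the answer is Yes.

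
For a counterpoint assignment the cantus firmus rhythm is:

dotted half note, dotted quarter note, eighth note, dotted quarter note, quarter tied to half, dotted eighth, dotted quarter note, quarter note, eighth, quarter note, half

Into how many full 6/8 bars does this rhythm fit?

One bar of 6/8 = 12 sixteenth notes.
Working in sixteenth notes: dotted half note = 12; dotted quarter note = 6; eighth note = 2; dotted quarter note = 6; quarter tied to half (quarter + half) = 12; dotted eighth = 3; dotted quarter note = 6; quarter note = 4; eighth = 2; quarter note = 4; half = 8.
Total: 12 + 6 + 2 + 6 + 12 + 3 + 6 + 4 + 2 + 4 + 8 = 65.
65 ÷ 12 = 5 complete bars with 5 left over.

5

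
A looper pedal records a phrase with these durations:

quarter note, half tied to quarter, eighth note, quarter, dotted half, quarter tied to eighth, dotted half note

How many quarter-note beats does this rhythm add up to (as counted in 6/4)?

13

One quarter-note beat = 2 eighth notes.
Working in eighth notes: quarter note = 2; half tied to quarter (half + quarter) = 6; eighth note = 1; quarter = 2; dotted half = 6; quarter tied to eighth (quarter + eighth) = 3; dotted half note = 6.
Adding: 2 + 6 + 1 + 2 + 6 + 3 + 6 = 26.
26 ÷ 2 = 13 beats.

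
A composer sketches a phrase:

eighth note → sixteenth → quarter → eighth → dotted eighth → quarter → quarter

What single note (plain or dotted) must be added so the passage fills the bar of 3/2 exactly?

quarter note

The bar of 3/2 = 24 sixteenth notes.
Convert each value to sixteenth notes: eighth note = 2; sixteenth = 1; quarter = 4; eighth = 2; dotted eighth = 3; quarter = 4; quarter = 4.
Altogether 2 + 1 + 4 + 2 + 3 + 4 + 4 = 20.
Remaining: 24 − 20 = 4 sixteenth notes, which is a quarter note.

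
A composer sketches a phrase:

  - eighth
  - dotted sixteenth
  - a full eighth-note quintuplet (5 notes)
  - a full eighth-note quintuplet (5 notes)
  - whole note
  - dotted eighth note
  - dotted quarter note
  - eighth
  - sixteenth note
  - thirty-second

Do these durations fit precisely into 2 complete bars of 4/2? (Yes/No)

One bar of 4/2 = 64 thirty-second notes, so 2 bars = 128.
Each duration in thirty-second notes: eighth = 4; dotted sixteenth = 3; a full eighth-note quintuplet (5 notes) (five quintuplet eighths span one half) = 16; a full eighth-note quintuplet (5 notes) (five quintuplet eighths span one half) = 16; whole note = 32; dotted eighth note = 6; dotted quarter note = 12; eighth = 4; sixteenth note = 2; thirty-second = 1.
Altogether 4 + 3 + 16 + 16 + 32 + 6 + 12 + 4 + 2 + 1 = 96.
96 falls short of 128, so the answer is No.

No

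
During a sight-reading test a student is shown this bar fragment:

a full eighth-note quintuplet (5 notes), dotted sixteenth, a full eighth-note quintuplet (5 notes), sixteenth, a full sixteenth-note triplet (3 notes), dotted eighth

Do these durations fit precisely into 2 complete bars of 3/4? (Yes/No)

One bar of 3/4 = 24 thirty-second notes, so 2 bars = 48.
Working in thirty-second notes: a full eighth-note quintuplet (5 notes) (five quintuplet eighths span one half) = 16; dotted sixteenth = 3; a full eighth-note quintuplet (5 notes) (five quintuplet eighths span one half) = 16; sixteenth = 2; a full sixteenth-note triplet (3 notes) (three triplet sixteenths span one eighth) = 4; dotted eighth = 6.
Adding: 16 + 3 + 16 + 2 + 4 + 6 = 47.
47 falls short of 48, so the answer is No.

No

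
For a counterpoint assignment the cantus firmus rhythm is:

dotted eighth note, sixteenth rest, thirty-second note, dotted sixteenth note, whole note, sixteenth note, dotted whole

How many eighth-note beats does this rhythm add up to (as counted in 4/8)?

One eighth-note beat = 4 thirty-second notes.
Working in thirty-second notes: dotted eighth note = 6; sixteenth rest = 2; thirty-second note = 1; dotted sixteenth note = 3; whole note = 32; sixteenth note = 2; dotted whole = 48.
Total: 6 + 2 + 1 + 3 + 32 + 2 + 48 = 94.
94 ÷ 4 = 23.5 beats.

23.5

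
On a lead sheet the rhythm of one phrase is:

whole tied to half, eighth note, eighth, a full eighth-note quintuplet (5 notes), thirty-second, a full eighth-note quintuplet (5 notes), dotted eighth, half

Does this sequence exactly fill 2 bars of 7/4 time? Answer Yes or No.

No

One bar of 7/4 = 56 thirty-second notes, so 2 bars = 112.
Convert each value to thirty-second notes: whole tied to half (whole + half) = 48; eighth note = 4; eighth = 4; a full eighth-note quintuplet (5 notes) (five quintuplet eighths span one half) = 16; thirty-second = 1; a full eighth-note quintuplet (5 notes) (five quintuplet eighths span one half) = 16; dotted eighth = 6; half = 16.
Altogether 48 + 4 + 4 + 16 + 1 + 16 + 6 + 16 = 111.
111 falls short of 112, so the answer is No.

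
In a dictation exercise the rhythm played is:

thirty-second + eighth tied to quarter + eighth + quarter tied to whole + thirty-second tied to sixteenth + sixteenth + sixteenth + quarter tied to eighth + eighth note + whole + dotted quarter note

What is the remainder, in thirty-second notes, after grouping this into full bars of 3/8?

4

One bar of 3/8 = 12 thirty-second notes.
Each duration in thirty-second notes: thirty-second = 1; eighth tied to quarter (eighth + quarter) = 12; eighth = 4; quarter tied to whole (quarter + whole) = 40; thirty-second tied to sixteenth (thirty-second + sixteenth) = 3; sixteenth = 2; sixteenth = 2; quarter tied to eighth (quarter + eighth) = 12; eighth note = 4; whole = 32; dotted quarter note = 12.
Adding: 1 + 12 + 4 + 40 + 3 + 2 + 2 + 12 + 4 + 32 + 12 = 124.
124 ÷ 12 = 10 complete bars with 4 thirty-second notes remaining.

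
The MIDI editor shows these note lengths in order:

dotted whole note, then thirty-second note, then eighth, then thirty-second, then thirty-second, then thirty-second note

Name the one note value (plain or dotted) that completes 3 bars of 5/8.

eighth note

3 bars of 5/8 = 60 thirty-second notes.
Convert each value to thirty-second notes: dotted whole note = 48; thirty-second note = 1; eighth = 4; thirty-second = 1; thirty-second = 1; thirty-second note = 1.
Total: 48 + 1 + 4 + 1 + 1 + 1 = 56.
Remaining: 60 − 56 = 4 thirty-second notes, which is a eighth note.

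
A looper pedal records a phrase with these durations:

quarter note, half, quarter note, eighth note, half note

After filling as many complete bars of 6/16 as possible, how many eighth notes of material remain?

One bar of 6/16 = 3 eighth notes.
Working in eighth notes: quarter note = 2; half = 4; quarter note = 2; eighth note = 1; half note = 4.
Adding: 2 + 4 + 2 + 1 + 4 = 13.
13 ÷ 3 = 4 complete bars with 1 eighth note remaining.

1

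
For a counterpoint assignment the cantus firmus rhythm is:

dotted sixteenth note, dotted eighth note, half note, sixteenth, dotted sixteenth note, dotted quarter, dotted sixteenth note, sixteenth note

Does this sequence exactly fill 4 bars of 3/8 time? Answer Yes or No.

No

One bar of 3/8 = 12 thirty-second notes, so 4 bars = 48.
Convert each value to thirty-second notes: dotted sixteenth note = 3; dotted eighth note = 6; half note = 16; sixteenth = 2; dotted sixteenth note = 3; dotted quarter = 12; dotted sixteenth note = 3; sixteenth note = 2.
Total: 3 + 6 + 16 + 2 + 3 + 12 + 3 + 2 = 47.
47 falls short of 48, so the answer is No.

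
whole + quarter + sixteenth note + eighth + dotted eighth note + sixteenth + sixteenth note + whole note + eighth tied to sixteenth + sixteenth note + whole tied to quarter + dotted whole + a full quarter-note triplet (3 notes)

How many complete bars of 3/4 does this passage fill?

8

One bar of 3/4 = 12 sixteenth notes.
Convert each value to sixteenth notes: whole = 16; quarter = 4; sixteenth note = 1; eighth = 2; dotted eighth note = 3; sixteenth = 1; sixteenth note = 1; whole note = 16; eighth tied to sixteenth (eighth + sixteenth) = 3; sixteenth note = 1; whole tied to quarter (whole + quarter) = 20; dotted whole = 24; a full quarter-note triplet (3 notes) (three triplet quarters span one half) = 8.
Adding: 16 + 4 + 1 + 2 + 3 + 1 + 1 + 16 + 3 + 1 + 20 + 24 + 8 = 100.
100 ÷ 12 = 8 complete bars with 4 left over.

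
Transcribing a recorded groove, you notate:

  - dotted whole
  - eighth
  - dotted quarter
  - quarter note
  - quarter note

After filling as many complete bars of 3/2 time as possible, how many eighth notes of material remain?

One bar of 3/2 = 12 eighth notes.
In eighth notes: dotted whole = 12; eighth = 1; dotted quarter = 3; quarter note = 2; quarter note = 2.
Adding: 12 + 1 + 3 + 2 + 2 = 20.
20 ÷ 12 = 1 complete bar with 8 eighth notes remaining.

8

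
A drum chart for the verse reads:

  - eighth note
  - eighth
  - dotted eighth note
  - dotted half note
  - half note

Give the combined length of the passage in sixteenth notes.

27

Working in sixteenth notes: eighth note = 2; eighth = 2; dotted eighth note = 3; dotted half note = 12; half note = 8.
Sum: 2 + 2 + 3 + 12 + 8 = 27 sixteenth notes.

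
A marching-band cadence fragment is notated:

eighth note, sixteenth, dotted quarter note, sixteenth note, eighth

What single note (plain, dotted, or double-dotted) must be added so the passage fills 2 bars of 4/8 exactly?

quarter note

2 bars of 4/8 = 16 sixteenth notes.
Express everything in sixteenth notes: eighth note = 2; sixteenth = 1; dotted quarter note = 6; sixteenth note = 1; eighth = 2.
Sum: 2 + 1 + 6 + 1 + 2 = 12.
Remaining: 16 − 12 = 4 sixteenth notes, which is a quarter note.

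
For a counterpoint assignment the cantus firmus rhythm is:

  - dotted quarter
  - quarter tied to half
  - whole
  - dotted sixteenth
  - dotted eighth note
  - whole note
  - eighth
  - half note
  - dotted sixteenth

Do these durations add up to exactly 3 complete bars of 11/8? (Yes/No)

Yes

One bar of 11/8 = 44 thirty-second notes, so 3 bars = 132.
In thirty-second notes: dotted quarter = 12; quarter tied to half (quarter + half) = 24; whole = 32; dotted sixteenth = 3; dotted eighth note = 6; whole note = 32; eighth = 4; half note = 16; dotted sixteenth = 3.
Altogether 12 + 24 + 32 + 3 + 6 + 32 + 4 + 16 + 3 = 132.
132 equals 132, so the answer is Yes.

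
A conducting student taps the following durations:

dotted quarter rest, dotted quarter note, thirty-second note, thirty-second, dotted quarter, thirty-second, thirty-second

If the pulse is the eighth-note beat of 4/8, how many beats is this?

One eighth-note beat = 4 thirty-second notes.
In thirty-second notes: dotted quarter rest = 12; dotted quarter note = 12; thirty-second note = 1; thirty-second = 1; dotted quarter = 12; thirty-second = 1; thirty-second = 1.
Adding: 12 + 12 + 1 + 1 + 12 + 1 + 1 = 40.
40 ÷ 4 = 10 beats.

10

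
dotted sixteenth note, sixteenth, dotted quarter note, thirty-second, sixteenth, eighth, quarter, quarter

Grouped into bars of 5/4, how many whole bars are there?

One bar of 5/4 = 40 thirty-second notes.
Each duration in thirty-second notes: dotted sixteenth note = 3; sixteenth = 2; dotted quarter note = 12; thirty-second = 1; sixteenth = 2; eighth = 4; quarter = 8; quarter = 8.
Adding: 3 + 2 + 12 + 1 + 2 + 4 + 8 + 8 = 40.
40 ÷ 40 = 1 complete bar with 0 left over.

1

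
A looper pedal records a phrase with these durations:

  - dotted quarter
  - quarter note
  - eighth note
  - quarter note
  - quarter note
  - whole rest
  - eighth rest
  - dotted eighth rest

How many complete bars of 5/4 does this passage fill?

2

One bar of 5/4 = 20 sixteenth notes.
Express everything in sixteenth notes: dotted quarter = 6; quarter note = 4; eighth note = 2; quarter note = 4; quarter note = 4; whole rest = 16; eighth rest = 2; dotted eighth rest = 3.
Adding: 6 + 4 + 2 + 4 + 4 + 16 + 2 + 3 = 41.
41 ÷ 20 = 2 complete bars with 1 left over.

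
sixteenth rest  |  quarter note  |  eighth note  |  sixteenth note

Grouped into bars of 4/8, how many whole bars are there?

1

One bar of 4/8 = 8 sixteenth notes.
Working in sixteenth notes: sixteenth rest = 1; quarter note = 4; eighth note = 2; sixteenth note = 1.
Total: 1 + 4 + 2 + 1 = 8.
8 ÷ 8 = 1 complete bar with 0 left over.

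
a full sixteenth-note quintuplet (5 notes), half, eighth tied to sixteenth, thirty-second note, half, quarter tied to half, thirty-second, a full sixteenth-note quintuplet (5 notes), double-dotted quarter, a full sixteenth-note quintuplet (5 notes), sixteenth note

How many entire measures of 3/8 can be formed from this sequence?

One bar of 3/8 = 12 thirty-second notes.
Working in thirty-second notes: a full sixteenth-note quintuplet (5 notes) (five quintuplet sixteenths span one quarter) = 8; half = 16; eighth tied to sixteenth (eighth + sixteenth) = 6; thirty-second note = 1; half = 16; quarter tied to half (quarter + half) = 24; thirty-second = 1; a full sixteenth-note quintuplet (5 notes) (five quintuplet sixteenths span one quarter) = 8; double-dotted quarter = 14; a full sixteenth-note quintuplet (5 notes) (five quintuplet sixteenths span one quarter) = 8; sixteenth note = 2.
Sum: 8 + 16 + 6 + 1 + 16 + 24 + 1 + 8 + 14 + 8 + 2 = 104.
104 ÷ 12 = 8 complete bars with 8 left over.

8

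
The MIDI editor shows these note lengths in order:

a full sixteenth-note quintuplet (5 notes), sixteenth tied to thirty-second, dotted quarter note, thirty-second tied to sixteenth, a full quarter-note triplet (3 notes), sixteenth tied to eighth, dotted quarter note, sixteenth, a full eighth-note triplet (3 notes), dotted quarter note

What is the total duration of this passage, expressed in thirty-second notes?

Express everything in thirty-second notes: a full sixteenth-note quintuplet (5 notes) (five quintuplet sixteenths span one quarter) = 8; sixteenth tied to thirty-second (sixteenth + thirty-second) = 3; dotted quarter note = 12; thirty-second tied to sixteenth (thirty-second + sixteenth) = 3; a full quarter-note triplet (3 notes) (three triplet quarters span one half) = 16; sixteenth tied to eighth (sixteenth + eighth) = 6; dotted quarter note = 12; sixteenth = 2; a full eighth-note triplet (3 notes) (three triplet eighths span one quarter) = 8; dotted quarter note = 12.
Total: 8 + 3 + 12 + 3 + 16 + 6 + 12 + 2 + 8 + 12 = 82 thirty-second notes.

82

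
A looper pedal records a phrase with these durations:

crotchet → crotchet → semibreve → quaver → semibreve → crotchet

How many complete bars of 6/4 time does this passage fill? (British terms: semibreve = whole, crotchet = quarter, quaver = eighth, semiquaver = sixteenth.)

One bar of 6/4 = 12 eighth notes.
Working in eighth notes: crotchet = 2; crotchet = 2; semibreve = 8; quaver = 1; semibreve = 8; crotchet = 2.
Total: 2 + 2 + 8 + 1 + 8 + 2 = 23.
23 ÷ 12 = 1 complete bar with 11 left over.

1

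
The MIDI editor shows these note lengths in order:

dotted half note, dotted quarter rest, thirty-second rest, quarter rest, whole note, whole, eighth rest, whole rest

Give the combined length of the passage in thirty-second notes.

In thirty-second notes: dotted half note = 24; dotted quarter rest = 12; thirty-second rest = 1; quarter rest = 8; whole note = 32; whole = 32; eighth rest = 4; whole rest = 32.
Total: 24 + 12 + 1 + 8 + 32 + 32 + 4 + 32 = 145 thirty-second notes.

145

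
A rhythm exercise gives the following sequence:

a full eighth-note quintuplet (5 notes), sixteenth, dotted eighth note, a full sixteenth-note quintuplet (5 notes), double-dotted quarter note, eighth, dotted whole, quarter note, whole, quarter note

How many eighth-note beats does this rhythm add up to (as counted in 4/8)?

36.5

One eighth-note beat = 2 sixteenth notes.
Convert each value to sixteenth notes: a full eighth-note quintuplet (5 notes) (five quintuplet eighths span one half) = 8; sixteenth = 1; dotted eighth note = 3; a full sixteenth-note quintuplet (5 notes) (five quintuplet sixteenths span one quarter) = 4; double-dotted quarter note = 7; eighth = 2; dotted whole = 24; quarter note = 4; whole = 16; quarter note = 4.
Altogether 8 + 1 + 3 + 4 + 7 + 2 + 24 + 4 + 16 + 4 = 73.
73 ÷ 2 = 36.5 beats.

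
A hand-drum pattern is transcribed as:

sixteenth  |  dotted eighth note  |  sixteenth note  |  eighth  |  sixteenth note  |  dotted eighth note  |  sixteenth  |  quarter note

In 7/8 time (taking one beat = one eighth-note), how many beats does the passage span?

8

One eighth-note beat = 2 sixteenth notes.
Convert each value to sixteenth notes: sixteenth = 1; dotted eighth note = 3; sixteenth note = 1; eighth = 2; sixteenth note = 1; dotted eighth note = 3; sixteenth = 1; quarter note = 4.
Sum: 1 + 3 + 1 + 2 + 1 + 3 + 1 + 4 = 16.
16 ÷ 2 = 8 beats.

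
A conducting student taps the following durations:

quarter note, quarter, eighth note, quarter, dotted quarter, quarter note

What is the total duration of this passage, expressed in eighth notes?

Each duration in eighth notes: quarter note = 2; quarter = 2; eighth note = 1; quarter = 2; dotted quarter = 3; quarter note = 2.
Sum: 2 + 2 + 1 + 2 + 3 + 2 = 12 eighth notes.

12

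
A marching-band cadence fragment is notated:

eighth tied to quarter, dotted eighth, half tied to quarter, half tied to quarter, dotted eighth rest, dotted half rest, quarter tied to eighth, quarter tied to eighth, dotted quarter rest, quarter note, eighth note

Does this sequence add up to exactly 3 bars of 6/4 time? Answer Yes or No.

One bar of 6/4 = 24 sixteenth notes, so 3 bars = 72.
Convert each value to sixteenth notes: eighth tied to quarter (eighth + quarter) = 6; dotted eighth = 3; half tied to quarter (half + quarter) = 12; half tied to quarter (half + quarter) = 12; dotted eighth rest = 3; dotted half rest = 12; quarter tied to eighth (quarter + eighth) = 6; quarter tied to eighth (quarter + eighth) = 6; dotted quarter rest = 6; quarter note = 4; eighth note = 2.
Altogether 6 + 3 + 12 + 12 + 3 + 12 + 6 + 6 + 6 + 4 + 2 = 72.
72 equals 72, so the answer is Yes.

Yes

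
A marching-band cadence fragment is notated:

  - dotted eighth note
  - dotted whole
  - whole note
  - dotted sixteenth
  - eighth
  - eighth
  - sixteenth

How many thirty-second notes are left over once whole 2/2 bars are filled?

3

One bar of 2/2 = 32 thirty-second notes.
Convert each value to thirty-second notes: dotted eighth note = 6; dotted whole = 48; whole note = 32; dotted sixteenth = 3; eighth = 4; eighth = 4; sixteenth = 2.
Altogether 6 + 48 + 32 + 3 + 4 + 4 + 2 = 99.
99 ÷ 32 = 3 complete bars with 3 thirty-second notes remaining.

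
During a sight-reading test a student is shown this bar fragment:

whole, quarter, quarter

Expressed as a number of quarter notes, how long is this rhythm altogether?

Each duration in quarter notes: whole = 4; quarter = 1; quarter = 1.
Sum: 4 + 1 + 1 = 6 quarter notes.

6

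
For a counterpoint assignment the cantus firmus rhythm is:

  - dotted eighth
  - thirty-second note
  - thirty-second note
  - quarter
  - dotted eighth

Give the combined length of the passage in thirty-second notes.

Each duration in thirty-second notes: dotted eighth = 6; thirty-second note = 1; thirty-second note = 1; quarter = 8; dotted eighth = 6.
Total: 6 + 1 + 1 + 8 + 6 = 22 thirty-second notes.

22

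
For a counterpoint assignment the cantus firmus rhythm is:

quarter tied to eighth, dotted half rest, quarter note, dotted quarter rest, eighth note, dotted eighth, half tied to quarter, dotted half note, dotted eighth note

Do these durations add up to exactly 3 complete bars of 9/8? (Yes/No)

One bar of 9/8 = 18 sixteenth notes, so 3 bars = 54.
Working in sixteenth notes: quarter tied to eighth (quarter + eighth) = 6; dotted half rest = 12; quarter note = 4; dotted quarter rest = 6; eighth note = 2; dotted eighth = 3; half tied to quarter (half + quarter) = 12; dotted half note = 12; dotted eighth note = 3.
Altogether 6 + 12 + 4 + 6 + 2 + 3 + 12 + 12 + 3 = 60.
60 exceeds 54, so the answer is No.

No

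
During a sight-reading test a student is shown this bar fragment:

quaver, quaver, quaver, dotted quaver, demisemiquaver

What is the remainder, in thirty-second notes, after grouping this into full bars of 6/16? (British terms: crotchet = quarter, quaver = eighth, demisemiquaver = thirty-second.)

7

One bar of 6/16 = 12 thirty-second notes.
Each duration in thirty-second notes: quaver = 4; quaver = 4; quaver = 4; dotted quaver = 6; demisemiquaver = 1.
Total: 4 + 4 + 4 + 6 + 1 = 19.
19 ÷ 12 = 1 complete bar with 7 thirty-second notes remaining.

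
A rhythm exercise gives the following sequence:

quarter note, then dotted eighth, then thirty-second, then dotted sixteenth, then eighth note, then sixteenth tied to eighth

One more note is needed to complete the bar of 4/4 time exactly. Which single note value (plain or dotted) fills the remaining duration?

eighth note

The bar of 4/4 = 32 thirty-second notes.
Working in thirty-second notes: quarter note = 8; dotted eighth = 6; thirty-second = 1; dotted sixteenth = 3; eighth note = 4; sixteenth tied to eighth (sixteenth + eighth) = 6.
Total: 8 + 6 + 1 + 3 + 4 + 6 = 28.
Remaining: 32 − 28 = 4 thirty-second notes, which is a eighth note.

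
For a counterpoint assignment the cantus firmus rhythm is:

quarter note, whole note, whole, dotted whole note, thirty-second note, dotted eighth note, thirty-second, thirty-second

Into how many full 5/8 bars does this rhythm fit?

6

One bar of 5/8 = 20 thirty-second notes.
Express everything in thirty-second notes: quarter note = 8; whole note = 32; whole = 32; dotted whole note = 48; thirty-second note = 1; dotted eighth note = 6; thirty-second = 1; thirty-second = 1.
Adding: 8 + 32 + 32 + 48 + 1 + 6 + 1 + 1 = 129.
129 ÷ 20 = 6 complete bars with 9 left over.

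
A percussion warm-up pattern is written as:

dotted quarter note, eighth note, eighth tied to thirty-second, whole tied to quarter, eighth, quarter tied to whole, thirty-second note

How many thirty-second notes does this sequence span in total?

Express everything in thirty-second notes: dotted quarter note = 12; eighth note = 4; eighth tied to thirty-second (eighth + thirty-second) = 5; whole tied to quarter (whole + quarter) = 40; eighth = 4; quarter tied to whole (quarter + whole) = 40; thirty-second note = 1.
Altogether 12 + 4 + 5 + 40 + 4 + 40 + 1 = 106 thirty-second notes.

106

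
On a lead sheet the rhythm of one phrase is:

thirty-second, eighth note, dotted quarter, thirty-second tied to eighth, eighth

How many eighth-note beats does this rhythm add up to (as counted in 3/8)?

One eighth-note beat = 4 thirty-second notes.
Convert each value to thirty-second notes: thirty-second = 1; eighth note = 4; dotted quarter = 12; thirty-second tied to eighth (thirty-second + eighth) = 5; eighth = 4.
Adding: 1 + 4 + 12 + 5 + 4 = 26.
26 ÷ 4 = 6.5 beats.

6.5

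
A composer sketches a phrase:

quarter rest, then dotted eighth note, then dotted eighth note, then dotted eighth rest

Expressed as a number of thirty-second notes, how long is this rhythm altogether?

Convert each value to thirty-second notes: quarter rest = 8; dotted eighth note = 6; dotted eighth note = 6; dotted eighth rest = 6.
Altogether 8 + 6 + 6 + 6 = 26 thirty-second notes.

26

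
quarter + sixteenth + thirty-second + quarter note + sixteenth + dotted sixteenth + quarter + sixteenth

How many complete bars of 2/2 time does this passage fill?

One bar of 2/2 = 32 thirty-second notes.
Each duration in thirty-second notes: quarter = 8; sixteenth = 2; thirty-second = 1; quarter note = 8; sixteenth = 2; dotted sixteenth = 3; quarter = 8; sixteenth = 2.
Sum: 8 + 2 + 1 + 8 + 2 + 3 + 8 + 2 = 34.
34 ÷ 32 = 1 complete bar with 2 left over.

1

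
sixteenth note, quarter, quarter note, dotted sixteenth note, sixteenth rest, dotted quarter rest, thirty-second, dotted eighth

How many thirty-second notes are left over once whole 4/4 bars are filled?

10

One bar of 4/4 = 32 thirty-second notes.
Working in thirty-second notes: sixteenth note = 2; quarter = 8; quarter note = 8; dotted sixteenth note = 3; sixteenth rest = 2; dotted quarter rest = 12; thirty-second = 1; dotted eighth = 6.
Adding: 2 + 8 + 8 + 3 + 2 + 12 + 1 + 6 = 42.
42 ÷ 32 = 1 complete bar with 10 thirty-second notes remaining.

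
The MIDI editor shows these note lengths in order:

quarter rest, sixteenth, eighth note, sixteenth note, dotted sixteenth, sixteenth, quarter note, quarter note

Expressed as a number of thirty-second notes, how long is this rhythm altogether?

Working in thirty-second notes: quarter rest = 8; sixteenth = 2; eighth note = 4; sixteenth note = 2; dotted sixteenth = 3; sixteenth = 2; quarter note = 8; quarter note = 8.
Altogether 8 + 2 + 4 + 2 + 3 + 2 + 8 + 8 = 37 thirty-second notes.

37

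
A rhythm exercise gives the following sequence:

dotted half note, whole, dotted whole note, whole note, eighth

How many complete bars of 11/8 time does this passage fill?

3

One bar of 11/8 = 11 eighth notes.
Convert each value to eighth notes: dotted half note = 6; whole = 8; dotted whole note = 12; whole note = 8; eighth = 1.
Total: 6 + 8 + 12 + 8 + 1 = 35.
35 ÷ 11 = 3 complete bars with 2 left over.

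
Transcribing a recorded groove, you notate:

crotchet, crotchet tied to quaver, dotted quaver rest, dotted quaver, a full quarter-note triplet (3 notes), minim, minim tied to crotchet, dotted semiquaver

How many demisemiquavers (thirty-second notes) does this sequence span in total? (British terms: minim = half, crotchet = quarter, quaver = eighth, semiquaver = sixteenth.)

Express everything in thirty-second notes: crotchet = 8; crotchet tied to quaver (crotchet + quaver) = 12; dotted quaver rest = 6; dotted quaver = 6; a full quarter-note triplet (3 notes) (three triplet quarters span one half) = 16; minim = 16; minim tied to crotchet (minim + crotchet) = 24; dotted semiquaver = 3.
Total: 8 + 12 + 6 + 6 + 16 + 16 + 24 + 3 = 91 thirty-second notes.

91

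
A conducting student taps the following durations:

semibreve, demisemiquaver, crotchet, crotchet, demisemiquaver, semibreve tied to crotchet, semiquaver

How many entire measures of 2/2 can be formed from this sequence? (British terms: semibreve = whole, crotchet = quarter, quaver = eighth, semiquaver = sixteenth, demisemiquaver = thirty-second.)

2

One bar of 2/2 = 32 thirty-second notes.
Each duration in thirty-second notes: semibreve = 32; demisemiquaver = 1; crotchet = 8; crotchet = 8; demisemiquaver = 1; semibreve tied to crotchet (semibreve + crotchet) = 40; semiquaver = 2.
Adding: 32 + 1 + 8 + 8 + 1 + 40 + 2 = 92.
92 ÷ 32 = 2 complete bars with 28 left over.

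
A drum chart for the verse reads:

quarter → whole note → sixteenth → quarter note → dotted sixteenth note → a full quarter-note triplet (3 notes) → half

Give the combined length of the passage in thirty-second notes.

85

Working in thirty-second notes: quarter = 8; whole note = 32; sixteenth = 2; quarter note = 8; dotted sixteenth note = 3; a full quarter-note triplet (3 notes) (three triplet quarters span one half) = 16; half = 16.
Adding: 8 + 32 + 2 + 8 + 3 + 16 + 16 = 85 thirty-second notes.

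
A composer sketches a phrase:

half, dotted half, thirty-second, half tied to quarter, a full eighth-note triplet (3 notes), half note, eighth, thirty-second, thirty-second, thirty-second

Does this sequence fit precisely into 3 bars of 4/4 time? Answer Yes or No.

One bar of 4/4 = 32 thirty-second notes, so 3 bars = 96.
Convert each value to thirty-second notes: half = 16; dotted half = 24; thirty-second = 1; half tied to quarter (half + quarter) = 24; a full eighth-note triplet (3 notes) (three triplet eighths span one quarter) = 8; half note = 16; eighth = 4; thirty-second = 1; thirty-second = 1; thirty-second = 1.
Adding: 16 + 24 + 1 + 24 + 8 + 16 + 4 + 1 + 1 + 1 = 96.
96 equals 96, so the answer is Yes.

Yes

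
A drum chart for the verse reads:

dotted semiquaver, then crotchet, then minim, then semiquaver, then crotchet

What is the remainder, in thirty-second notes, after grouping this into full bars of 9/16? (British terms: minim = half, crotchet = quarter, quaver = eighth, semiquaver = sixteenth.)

One bar of 9/16 = 18 thirty-second notes.
Express everything in thirty-second notes: dotted semiquaver = 3; crotchet = 8; minim = 16; semiquaver = 2; crotchet = 8.
Sum: 3 + 8 + 16 + 2 + 8 = 37.
37 ÷ 18 = 2 complete bars with 1 thirty-second note remaining.

1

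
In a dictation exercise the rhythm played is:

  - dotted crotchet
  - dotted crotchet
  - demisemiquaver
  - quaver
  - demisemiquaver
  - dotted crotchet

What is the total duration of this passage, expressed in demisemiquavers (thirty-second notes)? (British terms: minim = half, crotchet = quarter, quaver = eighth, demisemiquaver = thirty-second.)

Working in thirty-second notes: dotted crotchet = 12; dotted crotchet = 12; demisemiquaver = 1; quaver = 4; demisemiquaver = 1; dotted crotchet = 12.
Total: 12 + 12 + 1 + 4 + 1 + 12 = 42 thirty-second notes.

42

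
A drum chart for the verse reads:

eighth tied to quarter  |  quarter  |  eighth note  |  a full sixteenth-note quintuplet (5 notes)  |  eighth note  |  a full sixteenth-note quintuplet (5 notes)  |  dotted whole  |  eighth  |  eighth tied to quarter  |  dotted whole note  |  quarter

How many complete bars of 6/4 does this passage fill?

3

One bar of 6/4 = 12 eighth notes.
In eighth notes: eighth tied to quarter (eighth + quarter) = 3; quarter = 2; eighth note = 1; a full sixteenth-note quintuplet (5 notes) (five quintuplet sixteenths span one quarter) = 2; eighth note = 1; a full sixteenth-note quintuplet (5 notes) (five quintuplet sixteenths span one quarter) = 2; dotted whole = 12; eighth = 1; eighth tied to quarter (eighth + quarter) = 3; dotted whole note = 12; quarter = 2.
Adding: 3 + 2 + 1 + 2 + 1 + 2 + 12 + 1 + 3 + 12 + 2 = 41.
41 ÷ 12 = 3 complete bars with 5 left over.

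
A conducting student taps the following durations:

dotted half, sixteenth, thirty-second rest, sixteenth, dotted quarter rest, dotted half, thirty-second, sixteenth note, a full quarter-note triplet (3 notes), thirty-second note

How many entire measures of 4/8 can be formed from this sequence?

One bar of 4/8 = 16 thirty-second notes.
Convert each value to thirty-second notes: dotted half = 24; sixteenth = 2; thirty-second rest = 1; sixteenth = 2; dotted quarter rest = 12; dotted half = 24; thirty-second = 1; sixteenth note = 2; a full quarter-note triplet (3 notes) (three triplet quarters span one half) = 16; thirty-second note = 1.
Adding: 24 + 2 + 1 + 2 + 12 + 24 + 1 + 2 + 16 + 1 = 85.
85 ÷ 16 = 5 complete bars with 5 left over.

5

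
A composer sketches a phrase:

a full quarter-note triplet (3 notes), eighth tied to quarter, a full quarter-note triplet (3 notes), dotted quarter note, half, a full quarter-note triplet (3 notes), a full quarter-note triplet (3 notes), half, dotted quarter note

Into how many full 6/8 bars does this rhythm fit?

5

One bar of 6/8 = 6 eighth notes.
Working in eighth notes: a full quarter-note triplet (3 notes) (three triplet quarters span one half) = 4; eighth tied to quarter (eighth + quarter) = 3; a full quarter-note triplet (3 notes) (three triplet quarters span one half) = 4; dotted quarter note = 3; half = 4; a full quarter-note triplet (3 notes) (three triplet quarters span one half) = 4; a full quarter-note triplet (3 notes) (three triplet quarters span one half) = 4; half = 4; dotted quarter note = 3.
Adding: 4 + 3 + 4 + 3 + 4 + 4 + 4 + 4 + 3 = 33.
33 ÷ 6 = 5 complete bars with 3 left over.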